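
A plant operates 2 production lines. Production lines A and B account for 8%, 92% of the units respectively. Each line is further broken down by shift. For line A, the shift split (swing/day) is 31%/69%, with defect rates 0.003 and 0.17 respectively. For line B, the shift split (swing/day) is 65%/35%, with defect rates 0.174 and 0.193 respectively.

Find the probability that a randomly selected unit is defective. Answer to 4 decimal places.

P(D) ≈ 0.1757

P(D|A) = 0.31·0.003 + 0.69·0.17 = 0.00093 + 0.1173 = 0.11823
P(D|B) = 0.65·0.174 + 0.35·0.193 = 0.1131 + 0.06755 = 0.18065
By total probability over the outer partition,
P(D) = 0.08·0.11823 + 0.92·0.18065
      = 0.0094584 + 0.166198 = 0.1756564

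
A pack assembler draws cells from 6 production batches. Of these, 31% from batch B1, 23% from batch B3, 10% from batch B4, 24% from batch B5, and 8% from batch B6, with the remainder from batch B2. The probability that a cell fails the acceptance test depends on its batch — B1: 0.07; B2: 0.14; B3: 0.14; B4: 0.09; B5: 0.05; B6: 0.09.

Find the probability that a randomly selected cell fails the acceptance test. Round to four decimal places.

0.0877

P(B2) = 1 − (0.31 + 0.23 + 0.1 + 0.24 + 0.08) = 0.04.
By the law of total probability,
P(F) = P(F|B1)·P(B1) + P(F|B2)·P(B2) + P(F|B3)·P(B3) + P(F|B4)·P(B4) + P(F|B5)·P(B5) + P(F|B6)·P(B6)
      = 0.07·0.31 + 0.14·0.04 + 0.14·0.23 + 0.09·0.1 + 0.05·0.24 + 0.09·0.08
      = 0.0217 + 0.0056 + 0.0322 + 0.009 + 0.012 + 0.0072 = 0.0877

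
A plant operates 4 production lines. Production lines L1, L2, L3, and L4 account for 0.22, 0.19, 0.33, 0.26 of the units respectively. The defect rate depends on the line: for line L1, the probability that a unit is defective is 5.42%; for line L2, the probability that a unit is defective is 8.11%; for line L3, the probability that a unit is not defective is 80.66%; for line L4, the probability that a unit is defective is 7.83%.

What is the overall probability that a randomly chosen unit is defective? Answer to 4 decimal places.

0.1115

P(D|L3) = 1 − 0.8066 = 0.1934.
P(D) = P(D|L1)·P(L1) + P(D|L2)·P(L2) + P(D|L3)·P(L3) + P(D|L4)·P(L4)
      = 0.0542·0.22 + 0.0811·0.19 + 0.1934·0.33 + 0.0783·0.26
      = 0.011924 + 0.015409 + 0.063822 + 0.020358 = 0.111513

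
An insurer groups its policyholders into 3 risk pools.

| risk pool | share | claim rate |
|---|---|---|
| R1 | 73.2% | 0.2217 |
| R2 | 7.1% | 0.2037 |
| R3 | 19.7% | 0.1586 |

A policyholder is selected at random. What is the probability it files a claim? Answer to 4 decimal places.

P(C) = P(C|R1)·P(R1) + P(C|R2)·P(R2) + P(C|R3)·P(R3)
      = 0.2217·0.732 + 0.2037·0.071 + 0.1586·0.197
      = 0.1622844 + 0.0144627 + 0.0312442 = 0.2079913

0.2080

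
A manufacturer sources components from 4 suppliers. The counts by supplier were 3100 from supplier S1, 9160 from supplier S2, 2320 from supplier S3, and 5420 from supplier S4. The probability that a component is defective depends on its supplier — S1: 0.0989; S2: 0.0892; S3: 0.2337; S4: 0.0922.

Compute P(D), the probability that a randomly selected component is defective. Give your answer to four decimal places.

Total: 3100 + 9160 + 2320 + 5420 = 20000.
P(S1) = 3100/20000 = 0.155. P(S2) = 9160/20000 = 0.458. P(S3) = 2320/20000 = 0.116. P(S4) = 5420/20000 = 0.271.
By the law of total probability,
P(D) = P(D|S1)·P(S1) + P(D|S2)·P(S2) + P(D|S3)·P(S3) + P(D|S4)·P(S4)
      = 0.0989·0.155 + 0.0892·0.458 + 0.2337·0.116 + 0.0922·0.271
      = 0.0153295 + 0.0408536 + 0.0271092 + 0.0249862 = 0.1082785

P(D) ≈ 0.1083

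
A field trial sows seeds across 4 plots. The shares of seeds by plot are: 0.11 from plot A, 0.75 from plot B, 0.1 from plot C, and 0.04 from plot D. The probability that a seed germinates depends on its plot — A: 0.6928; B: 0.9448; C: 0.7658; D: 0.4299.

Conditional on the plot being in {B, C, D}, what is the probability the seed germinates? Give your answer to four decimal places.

0.9015

Let S = {B, C, D}.
P(S) = 0.75 + 0.1 + 0.04 = 0.89.
P(G ∩ S) = 0.9448·0.75 + 0.7658·0.1 + 0.4299·0.04 = 0.7086 + 0.07658 + 0.017196 = 0.802376.
P(G | S) = 0.802376 / 0.89 = 0.901546…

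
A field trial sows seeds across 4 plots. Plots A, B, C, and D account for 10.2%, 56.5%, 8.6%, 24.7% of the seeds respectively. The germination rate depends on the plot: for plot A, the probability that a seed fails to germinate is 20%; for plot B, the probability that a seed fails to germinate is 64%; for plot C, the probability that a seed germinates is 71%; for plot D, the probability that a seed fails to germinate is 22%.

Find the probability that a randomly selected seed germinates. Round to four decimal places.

0.5387

P(G|A) = 1 − 0.2 = 0.8.
P(G|B) = 1 − 0.64 = 0.36.
P(G|D) = 1 − 0.22 = 0.78.
Using total probability over the partition,
P(G) = P(G|A)·P(A) + P(G|B)·P(B) + P(G|C)·P(C) + P(G|D)·P(D)
      = 0.8·0.102 + 0.36·0.565 + 0.71·0.086 + 0.78·0.247
      = 0.0816 + 0.2034 + 0.06106 + 0.19266 = 0.53872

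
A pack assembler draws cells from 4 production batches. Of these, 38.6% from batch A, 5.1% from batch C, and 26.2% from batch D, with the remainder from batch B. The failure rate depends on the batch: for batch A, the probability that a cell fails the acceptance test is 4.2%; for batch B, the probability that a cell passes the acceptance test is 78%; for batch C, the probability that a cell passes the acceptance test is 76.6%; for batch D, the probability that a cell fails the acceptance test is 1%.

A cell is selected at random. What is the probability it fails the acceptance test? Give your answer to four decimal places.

P(B) = 1 − (0.386 + 0.051 + 0.262) = 0.301.
P(F|B) = 1 − 0.78 = 0.22.
P(F|C) = 1 − 0.766 = 0.234.
P(F) = P(F|A)·P(A) + P(F|B)·P(B) + P(F|C)·P(C) + P(F|D)·P(D)
      = 0.042·0.386 + 0.22·0.301 + 0.234·0.051 + 0.01·0.262
      = 0.016212 + 0.06622 + 0.011934 + 0.00262 = 0.096986

0.0970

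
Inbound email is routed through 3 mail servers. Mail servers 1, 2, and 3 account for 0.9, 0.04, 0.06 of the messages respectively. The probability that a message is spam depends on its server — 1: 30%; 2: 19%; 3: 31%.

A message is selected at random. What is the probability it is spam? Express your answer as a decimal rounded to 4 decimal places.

P(S) ≈ 0.2962

P(S) = P(S|1)·P(1) + P(S|2)·P(2) + P(S|3)·P(3)
      = 0.3·0.9 + 0.19·0.04 + 0.31·0.06
      = 0.27 + 0.0076 + 0.0186 = 0.2962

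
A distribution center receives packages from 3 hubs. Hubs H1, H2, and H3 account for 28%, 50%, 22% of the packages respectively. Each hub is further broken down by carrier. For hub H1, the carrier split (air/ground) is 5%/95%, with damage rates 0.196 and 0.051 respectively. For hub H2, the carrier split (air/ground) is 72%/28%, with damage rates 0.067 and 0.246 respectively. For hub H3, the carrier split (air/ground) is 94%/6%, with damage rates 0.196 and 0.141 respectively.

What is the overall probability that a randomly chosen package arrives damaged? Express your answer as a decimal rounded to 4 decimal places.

P(D|H1) = 0.05·0.196 + 0.95·0.051 = 0.0098 + 0.04845 = 0.05825
P(D|H2) = 0.72·0.067 + 0.28·0.246 = 0.04824 + 0.06888 = 0.11712
P(D|H3) = 0.94·0.196 + 0.06·0.141 = 0.18424 + 0.00846 = 0.1927
By total probability over the outer partition,
P(D) = 0.28·0.05825 + 0.5·0.11712 + 0.22·0.1927
      = 0.01631 + 0.05856 + 0.042394 = 0.117264

0.1173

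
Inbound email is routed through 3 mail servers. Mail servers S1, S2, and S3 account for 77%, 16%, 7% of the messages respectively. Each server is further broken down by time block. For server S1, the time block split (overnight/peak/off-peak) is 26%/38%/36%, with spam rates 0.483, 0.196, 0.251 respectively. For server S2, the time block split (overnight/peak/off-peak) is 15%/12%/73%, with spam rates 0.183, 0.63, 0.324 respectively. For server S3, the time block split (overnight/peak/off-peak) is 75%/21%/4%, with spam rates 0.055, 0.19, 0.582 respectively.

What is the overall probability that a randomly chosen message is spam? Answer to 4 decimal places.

P(S) ≈ 0.2853

P(S|S1) = 0.26·0.483 + 0.38·0.196 + 0.36·0.251 = 0.12558 + 0.07448 + 0.09036 = 0.29042
P(S|S2) = 0.15·0.183 + 0.12·0.63 + 0.73·0.324 = 0.02745 + 0.0756 + 0.23652 = 0.33957
P(S|S3) = 0.75·0.055 + 0.21·0.19 + 0.04·0.582 = 0.04125 + 0.0399 + 0.02328 = 0.10443
Then overall,
P(S) = 0.77·0.29042 + 0.16·0.33957 + 0.07·0.10443
      = 0.2236234 + 0.0543312 + 0.0073101 = 0.2852647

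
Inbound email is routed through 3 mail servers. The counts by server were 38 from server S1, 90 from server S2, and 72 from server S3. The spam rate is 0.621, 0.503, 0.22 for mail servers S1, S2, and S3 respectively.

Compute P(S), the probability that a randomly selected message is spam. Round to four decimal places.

P(S) ≈ 0.4235

Total: 38 + 90 + 72 = 200.
P(S1) = 38/200 = 0.19. P(S2) = 90/200 = 0.45. P(S3) = 72/200 = 0.36.
Using total probability over the partition,
P(S) = P(S|S1)·P(S1) + P(S|S2)·P(S2) + P(S|S3)·P(S3)
      = 0.621·0.19 + 0.503·0.45 + 0.22·0.36
      = 0.11799 + 0.22635 + 0.0792 = 0.42354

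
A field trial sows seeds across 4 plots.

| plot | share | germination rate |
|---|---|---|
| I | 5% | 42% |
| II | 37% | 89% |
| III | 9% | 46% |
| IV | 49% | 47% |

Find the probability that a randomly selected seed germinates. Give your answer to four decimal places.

Using total probability over the partition,
P(G) = P(G|I)·P(I) + P(G|II)·P(II) + P(G|III)·P(III) + P(G|IV)·P(IV)
      = 0.42·0.05 + 0.89·0.37 + 0.46·0.09 + 0.47·0.49
      = 0.021 + 0.3293 + 0.0414 + 0.2303 = 0.622

P(G) ≈ 0.6220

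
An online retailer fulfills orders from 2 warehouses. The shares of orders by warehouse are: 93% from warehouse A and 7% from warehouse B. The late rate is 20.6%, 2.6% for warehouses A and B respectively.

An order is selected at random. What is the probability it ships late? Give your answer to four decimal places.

Summing over the partition,
P(L) = P(L|A)·P(A) + P(L|B)·P(B)
      = 0.206·0.93 + 0.026·0.07
      = 0.19158 + 0.00182 = 0.1934

P(L) ≈ 0.1934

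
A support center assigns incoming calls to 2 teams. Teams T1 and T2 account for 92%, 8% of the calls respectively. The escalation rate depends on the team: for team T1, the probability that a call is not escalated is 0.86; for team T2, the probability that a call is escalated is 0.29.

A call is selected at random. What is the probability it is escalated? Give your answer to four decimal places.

P(E|T1) = 1 − 0.86 = 0.14.
P(E) = P(E|T1)·P(T1) + P(E|T2)·P(T2)
      = 0.14·0.92 + 0.29·0.08
      = 0.1288 + 0.0232 = 0.152

P(E) ≈ 0.1520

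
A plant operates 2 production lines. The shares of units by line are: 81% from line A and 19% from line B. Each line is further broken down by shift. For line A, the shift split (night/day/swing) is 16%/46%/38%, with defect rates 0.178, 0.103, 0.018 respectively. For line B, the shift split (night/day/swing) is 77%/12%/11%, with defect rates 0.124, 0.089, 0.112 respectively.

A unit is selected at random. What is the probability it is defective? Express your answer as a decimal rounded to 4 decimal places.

P(D|A) = 0.16·0.178 + 0.46·0.103 + 0.38·0.018 = 0.02848 + 0.04738 + 0.00684 = 0.0827
P(D|B) = 0.77·0.124 + 0.12·0.089 + 0.11·0.112 = 0.09548 + 0.01068 + 0.01232 = 0.11848
By total probability over the outer partition,
P(D) = 0.81·0.0827 + 0.19·0.11848
      = 0.066987 + 0.0225112 = 0.0894982

P(D) ≈ 0.0895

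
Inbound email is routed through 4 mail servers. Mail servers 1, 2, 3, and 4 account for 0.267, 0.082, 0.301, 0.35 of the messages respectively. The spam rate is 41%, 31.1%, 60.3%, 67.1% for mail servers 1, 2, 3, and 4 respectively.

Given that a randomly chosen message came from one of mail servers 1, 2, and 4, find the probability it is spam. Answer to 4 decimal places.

Let J = {1, 2, 4}.
P(J) = 0.267 + 0.082 + 0.35 = 0.699.
P(S ∩ J) = 0.41·0.267 + 0.311·0.082 + 0.671·0.35 = 0.10947 + 0.025502 + 0.23485 = 0.369822.
P(S | J) = 0.369822 / 0.699 = 0.529073…

P(S|J) ≈ 0.5291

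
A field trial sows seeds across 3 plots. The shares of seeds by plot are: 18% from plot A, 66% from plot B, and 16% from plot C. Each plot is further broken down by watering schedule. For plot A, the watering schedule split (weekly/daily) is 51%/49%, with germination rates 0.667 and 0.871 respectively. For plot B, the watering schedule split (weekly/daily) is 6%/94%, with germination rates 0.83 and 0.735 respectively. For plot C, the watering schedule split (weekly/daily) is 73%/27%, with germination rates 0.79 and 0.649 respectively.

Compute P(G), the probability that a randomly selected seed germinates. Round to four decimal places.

P(G|A) = 0.51·0.667 + 0.49·0.871 = 0.34017 + 0.42679 = 0.76696
P(G|B) = 0.06·0.83 + 0.94·0.735 = 0.0498 + 0.6909 = 0.7407
P(G|C) = 0.73·0.79 + 0.27·0.649 = 0.5767 + 0.17523 = 0.75193
Then overall,
P(G) = 0.18·0.76696 + 0.66·0.7407 + 0.16·0.75193
      = 0.1380528 + 0.488862 + 0.1203088 = 0.7472236

P(G) ≈ 0.7472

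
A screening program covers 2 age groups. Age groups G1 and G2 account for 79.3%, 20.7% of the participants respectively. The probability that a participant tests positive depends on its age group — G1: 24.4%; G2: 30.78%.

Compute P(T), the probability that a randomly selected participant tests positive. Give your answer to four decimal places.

P(T) = P(T|G1)·P(G1) + P(T|G2)·P(G2)
      = 0.244·0.793 + 0.3078·0.207
      = 0.193492 + 0.0637146 = 0.2572066

P(T) ≈ 0.2572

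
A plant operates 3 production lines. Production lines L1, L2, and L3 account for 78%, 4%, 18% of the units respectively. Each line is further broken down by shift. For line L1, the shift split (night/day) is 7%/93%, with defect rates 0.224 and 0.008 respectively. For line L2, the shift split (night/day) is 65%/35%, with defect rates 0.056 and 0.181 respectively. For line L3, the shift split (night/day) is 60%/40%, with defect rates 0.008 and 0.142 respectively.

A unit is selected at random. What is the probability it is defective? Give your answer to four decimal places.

P(D|L1) = 0.07·0.224 + 0.93·0.008 = 0.01568 + 0.00744 = 0.02312
P(D|L2) = 0.65·0.056 + 0.35·0.181 = 0.0364 + 0.06335 = 0.09975
P(D|L3) = 0.6·0.008 + 0.4·0.142 = 0.0048 + 0.0568 = 0.0616
By total probability over the outer partition,
P(D) = 0.78·0.02312 + 0.04·0.09975 + 0.18·0.0616
      = 0.0180336 + 0.00399 + 0.011088 = 0.0331116

0.0331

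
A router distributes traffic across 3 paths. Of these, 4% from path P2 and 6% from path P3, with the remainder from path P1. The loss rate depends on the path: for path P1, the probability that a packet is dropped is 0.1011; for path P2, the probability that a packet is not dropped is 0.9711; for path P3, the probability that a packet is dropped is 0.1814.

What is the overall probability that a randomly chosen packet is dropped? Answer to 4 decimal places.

P(P1) = 1 − (0.04 + 0.06) = 0.9.
P(L|P2) = 1 − 0.9711 = 0.0289.
By the law of total probability,
P(L) = P(L|P1)·P(P1) + P(L|P2)·P(P2) + P(L|P3)·P(P3)
      = 0.1011·0.9 + 0.0289·0.04 + 0.1814·0.06
      = 0.09099 + 0.001156 + 0.010884 = 0.10303

0.1030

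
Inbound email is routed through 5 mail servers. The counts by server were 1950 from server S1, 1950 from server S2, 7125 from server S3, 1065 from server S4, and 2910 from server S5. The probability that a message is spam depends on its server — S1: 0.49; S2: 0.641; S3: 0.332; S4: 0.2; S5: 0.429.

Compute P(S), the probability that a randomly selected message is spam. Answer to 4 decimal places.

0.4022

Total: 1950 + 1950 + 7125 + 1065 + 2910 = 15000.
P(S1) = 1950/15000 = 0.13. P(S2) = 1950/15000 = 0.13. P(S3) = 7125/15000 = 0.475. P(S4) = 1065/15000 = 0.071. P(S5) = 2910/15000 = 0.194.
P(S) = P(S|S1)·P(S1) + P(S|S2)·P(S2) + P(S|S3)·P(S3) + P(S|S4)·P(S4) + P(S|S5)·P(S5)
      = 0.49·0.13 + 0.641·0.13 + 0.332·0.475 + 0.2·0.071 + 0.429·0.194
      = 0.0637 + 0.08333 + 0.1577 + 0.0142 + 0.083226 = 0.402156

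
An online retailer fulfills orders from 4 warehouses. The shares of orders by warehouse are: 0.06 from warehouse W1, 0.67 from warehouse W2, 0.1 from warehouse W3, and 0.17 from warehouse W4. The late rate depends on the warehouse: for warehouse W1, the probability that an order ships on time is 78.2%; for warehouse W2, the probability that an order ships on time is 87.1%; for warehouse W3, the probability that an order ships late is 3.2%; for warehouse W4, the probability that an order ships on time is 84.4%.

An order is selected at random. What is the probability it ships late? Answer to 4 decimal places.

P(L) ≈ 0.1292

P(L|W1) = 1 − 0.782 = 0.218.
P(L|W2) = 1 − 0.871 = 0.129.
P(L|W4) = 1 − 0.844 = 0.156.
By the law of total probability,
P(L) = P(L|W1)·P(W1) + P(L|W2)·P(W2) + P(L|W3)·P(W3) + P(L|W4)·P(W4)
      = 0.218·0.06 + 0.129·0.67 + 0.032·0.1 + 0.156·0.17
      = 0.01308 + 0.08643 + 0.0032 + 0.02652 = 0.12923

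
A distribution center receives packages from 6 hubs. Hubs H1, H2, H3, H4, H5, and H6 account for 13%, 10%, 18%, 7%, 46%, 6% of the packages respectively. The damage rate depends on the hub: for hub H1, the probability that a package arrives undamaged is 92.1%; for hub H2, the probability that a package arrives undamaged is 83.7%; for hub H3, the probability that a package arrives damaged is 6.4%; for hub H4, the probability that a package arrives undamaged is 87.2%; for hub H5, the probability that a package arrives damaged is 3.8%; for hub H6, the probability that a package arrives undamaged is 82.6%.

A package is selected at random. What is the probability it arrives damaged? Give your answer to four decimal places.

P(D) ≈ 0.0750

P(D|H1) = 1 − 0.921 = 0.079.
P(D|H2) = 1 − 0.837 = 0.163.
P(D|H4) = 1 − 0.872 = 0.128.
P(D|H6) = 1 − 0.826 = 0.174.
Using total probability over the partition,
P(D) = P(D|H1)·P(H1) + P(D|H2)·P(H2) + P(D|H3)·P(H3) + P(D|H4)·P(H4) + P(D|H5)·P(H5) + P(D|H6)·P(H6)
      = 0.079·0.13 + 0.163·0.1 + 0.064·0.18 + 0.128·0.07 + 0.038·0.46 + 0.174·0.06
      = 0.01027 + 0.0163 + 0.01152 + 0.00896 + 0.01748 + 0.01044 = 0.07497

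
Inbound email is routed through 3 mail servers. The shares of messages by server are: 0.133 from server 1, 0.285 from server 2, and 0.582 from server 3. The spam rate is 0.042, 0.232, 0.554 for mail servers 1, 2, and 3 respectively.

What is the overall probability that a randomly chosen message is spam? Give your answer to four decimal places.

By the law of total probability,
P(S) = P(S|1)·P(1) + P(S|2)·P(2) + P(S|3)·P(3)
      = 0.042·0.133 + 0.232·0.285 + 0.554·0.582
      = 0.005586 + 0.06612 + 0.322428 = 0.394134

0.3941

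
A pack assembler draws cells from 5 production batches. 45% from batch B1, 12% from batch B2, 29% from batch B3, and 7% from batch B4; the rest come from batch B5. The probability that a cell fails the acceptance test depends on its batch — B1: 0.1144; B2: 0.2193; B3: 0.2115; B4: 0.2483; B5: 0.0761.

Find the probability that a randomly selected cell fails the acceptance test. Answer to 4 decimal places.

0.1618

P(B5) = 1 − (0.45 + 0.12 + 0.29 + 0.07) = 0.07.
P(F) = P(F|B1)·P(B1) + P(F|B2)·P(B2) + P(F|B3)·P(B3) + P(F|B4)·P(B4) + P(F|B5)·P(B5)
      = 0.1144·0.45 + 0.2193·0.12 + 0.2115·0.29 + 0.2483·0.07 + 0.0761·0.07
      = 0.05148 + 0.026316 + 0.061335 + 0.017381 + 0.005327 = 0.161839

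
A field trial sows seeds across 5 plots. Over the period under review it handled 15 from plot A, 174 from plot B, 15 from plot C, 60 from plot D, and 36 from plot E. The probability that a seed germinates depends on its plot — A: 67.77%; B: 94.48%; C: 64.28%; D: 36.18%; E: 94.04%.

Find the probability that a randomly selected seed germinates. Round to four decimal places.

Total: 15 + 174 + 15 + 60 + 36 = 300.
P(A) = 15/300 = 0.05. P(B) = 174/300 = 0.58. P(C) = 15/300 = 0.05. P(D) = 60/300 = 0.2. P(E) = 36/300 = 0.12.
P(G) = P(G|A)·P(A) + P(G|B)·P(B) + P(G|C)·P(C) + P(G|D)·P(D) + P(G|E)·P(E)
      = 0.6777·0.05 + 0.9448·0.58 + 0.6428·0.05 + 0.3618·0.2 + 0.9404·0.12
      = 0.033885 + 0.547984 + 0.03214 + 0.07236 + 0.112848 = 0.799217

0.7992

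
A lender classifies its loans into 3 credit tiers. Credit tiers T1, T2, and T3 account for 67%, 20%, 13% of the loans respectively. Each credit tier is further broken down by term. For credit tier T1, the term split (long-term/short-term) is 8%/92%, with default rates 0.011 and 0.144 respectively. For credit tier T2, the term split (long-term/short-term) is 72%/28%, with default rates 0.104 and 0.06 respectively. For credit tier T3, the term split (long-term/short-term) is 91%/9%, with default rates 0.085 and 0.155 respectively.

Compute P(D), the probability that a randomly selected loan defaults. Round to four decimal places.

P(D) ≈ 0.1196

P(D|T1) = 0.08·0.011 + 0.92·0.144 = 0.00088 + 0.13248 = 0.13336
P(D|T2) = 0.72·0.104 + 0.28·0.06 = 0.07488 + 0.0168 = 0.09168
P(D|T3) = 0.91·0.085 + 0.09·0.155 = 0.07735 + 0.01395 = 0.0913
By total probability over the outer partition,
P(D) = 0.67·0.13336 + 0.2·0.09168 + 0.13·0.0913
      = 0.0893512 + 0.018336 + 0.011869 = 0.1195562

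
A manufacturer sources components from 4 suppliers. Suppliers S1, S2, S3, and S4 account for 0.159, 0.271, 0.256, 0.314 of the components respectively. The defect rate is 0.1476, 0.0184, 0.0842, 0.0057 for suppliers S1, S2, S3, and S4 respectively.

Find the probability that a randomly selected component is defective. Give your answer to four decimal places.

Summing over the partition,
P(D) = P(D|S1)·P(S1) + P(D|S2)·P(S2) + P(D|S3)·P(S3) + P(D|S4)·P(S4)
      = 0.1476·0.159 + 0.0184·0.271 + 0.0842·0.256 + 0.0057·0.314
      = 0.0234684 + 0.0049864 + 0.0215552 + 0.0017898 = 0.0517998

P(D) ≈ 0.0518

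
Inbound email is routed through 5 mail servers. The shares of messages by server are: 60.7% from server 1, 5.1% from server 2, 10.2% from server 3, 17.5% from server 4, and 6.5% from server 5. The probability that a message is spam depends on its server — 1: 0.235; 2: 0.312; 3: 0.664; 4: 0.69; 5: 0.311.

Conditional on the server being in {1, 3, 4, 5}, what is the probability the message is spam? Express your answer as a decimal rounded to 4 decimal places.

Let J = {1, 3, 4, 5}.
P(J) = 0.607 + 0.102 + 0.175 + 0.065 = 0.949.
P(S ∩ J) = 0.235·0.607 + 0.664·0.102 + 0.69·0.175 + 0.311·0.065 = 0.142645 + 0.067728 + 0.12075 + 0.020215 = 0.351338.
P(S | J) = 0.351338 / 0.949 = 0.370219…

0.3702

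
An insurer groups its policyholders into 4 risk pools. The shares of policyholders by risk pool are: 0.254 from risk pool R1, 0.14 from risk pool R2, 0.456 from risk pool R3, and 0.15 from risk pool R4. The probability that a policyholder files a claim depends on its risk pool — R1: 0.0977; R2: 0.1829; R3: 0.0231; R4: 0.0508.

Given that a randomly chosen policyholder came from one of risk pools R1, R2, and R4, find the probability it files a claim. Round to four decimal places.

0.1067

Let S = {R1, R2, R4}.
P(S) = 0.254 + 0.14 + 0.15 = 0.544.
P(C ∩ S) = 0.0977·0.254 + 0.1829·0.14 + 0.0508·0.15 = 0.0248158 + 0.025606 + 0.00762 = 0.0580418.
P(C | S) = 0.0580418 / 0.544 = 0.106694…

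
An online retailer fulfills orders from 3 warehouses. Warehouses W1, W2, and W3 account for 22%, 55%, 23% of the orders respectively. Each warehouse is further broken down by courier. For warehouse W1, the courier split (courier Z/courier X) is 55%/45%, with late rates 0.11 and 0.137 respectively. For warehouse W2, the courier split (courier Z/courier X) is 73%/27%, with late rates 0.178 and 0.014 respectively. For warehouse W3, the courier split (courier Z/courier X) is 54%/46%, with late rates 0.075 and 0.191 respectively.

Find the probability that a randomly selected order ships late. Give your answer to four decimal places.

P(L) ≈ 0.1299

P(L|W1) = 0.55·0.11 + 0.45·0.137 = 0.0605 + 0.06165 = 0.12215
P(L|W2) = 0.73·0.178 + 0.27·0.014 = 0.12994 + 0.00378 = 0.13372
P(L|W3) = 0.54·0.075 + 0.46·0.191 = 0.0405 + 0.08786 = 0.12836
Then overall,
P(L) = 0.22·0.12215 + 0.55·0.13372 + 0.23·0.12836
      = 0.026873 + 0.073546 + 0.0295228 = 0.1299418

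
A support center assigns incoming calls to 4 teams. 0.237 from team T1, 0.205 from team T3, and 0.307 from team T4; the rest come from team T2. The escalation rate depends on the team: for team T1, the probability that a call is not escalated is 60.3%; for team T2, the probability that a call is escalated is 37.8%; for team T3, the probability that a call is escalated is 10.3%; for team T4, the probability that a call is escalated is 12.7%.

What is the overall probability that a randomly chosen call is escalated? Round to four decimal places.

P(T2) = 1 − (0.237 + 0.205 + 0.307) = 0.251.
P(E|T1) = 1 − 0.603 = 0.397.
P(E) = P(E|T1)·P(T1) + P(E|T2)·P(T2) + P(E|T3)·P(T3) + P(E|T4)·P(T4)
      = 0.397·0.237 + 0.378·0.251 + 0.103·0.205 + 0.127·0.307
      = 0.094089 + 0.094878 + 0.021115 + 0.038989 = 0.249071

P(E) ≈ 0.2491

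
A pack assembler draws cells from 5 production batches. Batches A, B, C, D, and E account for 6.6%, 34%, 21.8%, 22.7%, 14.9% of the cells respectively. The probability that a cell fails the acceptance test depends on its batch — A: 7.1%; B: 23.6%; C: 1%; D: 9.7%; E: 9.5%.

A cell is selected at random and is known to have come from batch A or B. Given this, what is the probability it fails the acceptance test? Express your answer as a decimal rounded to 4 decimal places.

Let S = {A, B}.
P(S) = 0.066 + 0.34 = 0.406.
P(F ∩ S) = 0.071·0.066 + 0.236·0.34 = 0.004686 + 0.08024 = 0.084926.
P(F | S) = 0.084926 / 0.406 = 0.209177…

0.2092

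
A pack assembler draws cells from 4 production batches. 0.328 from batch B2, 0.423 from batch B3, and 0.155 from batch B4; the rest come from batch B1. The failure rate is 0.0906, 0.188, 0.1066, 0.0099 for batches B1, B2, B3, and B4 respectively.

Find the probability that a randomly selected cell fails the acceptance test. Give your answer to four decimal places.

0.1168

P(B1) = 1 − (0.328 + 0.423 + 0.155) = 0.094.
P(F) = P(F|B1)·P(B1) + P(F|B2)·P(B2) + P(F|B3)·P(B3) + P(F|B4)·P(B4)
      = 0.0906·0.094 + 0.188·0.328 + 0.1066·0.423 + 0.0099·0.155
      = 0.0085164 + 0.061664 + 0.0450918 + 0.0015345 = 0.1168067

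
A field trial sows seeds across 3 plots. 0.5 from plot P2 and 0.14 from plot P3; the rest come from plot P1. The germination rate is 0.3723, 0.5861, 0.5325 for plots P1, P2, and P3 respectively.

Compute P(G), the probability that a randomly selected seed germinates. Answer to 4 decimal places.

P(P1) = 1 − (0.5 + 0.14) = 0.36.
P(G) = P(G|P1)·P(P1) + P(G|P2)·P(P2) + P(G|P3)·P(P3)
      = 0.3723·0.36 + 0.5861·0.5 + 0.5325·0.14
      = 0.134028 + 0.29305 + 0.07455 = 0.501628

P(G) ≈ 0.5016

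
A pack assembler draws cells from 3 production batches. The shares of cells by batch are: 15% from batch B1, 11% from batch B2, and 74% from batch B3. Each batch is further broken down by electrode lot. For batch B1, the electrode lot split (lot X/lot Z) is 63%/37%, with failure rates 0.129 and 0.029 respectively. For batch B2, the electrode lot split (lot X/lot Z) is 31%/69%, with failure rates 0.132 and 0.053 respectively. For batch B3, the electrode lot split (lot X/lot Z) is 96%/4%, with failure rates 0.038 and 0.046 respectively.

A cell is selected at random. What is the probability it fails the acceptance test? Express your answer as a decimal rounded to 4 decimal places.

P(F|B1) = 0.63·0.129 + 0.37·0.029 = 0.08127 + 0.01073 = 0.092
P(F|B2) = 0.31·0.132 + 0.69·0.053 = 0.04092 + 0.03657 = 0.07749
P(F|B3) = 0.96·0.038 + 0.04·0.046 = 0.03648 + 0.00184 = 0.03832
By total probability over the outer partition,
P(F) = 0.15·0.092 + 0.11·0.07749 + 0.74·0.03832
      = 0.0138 + 0.0085239 + 0.0283568 = 0.0506807

P(F) ≈ 0.0507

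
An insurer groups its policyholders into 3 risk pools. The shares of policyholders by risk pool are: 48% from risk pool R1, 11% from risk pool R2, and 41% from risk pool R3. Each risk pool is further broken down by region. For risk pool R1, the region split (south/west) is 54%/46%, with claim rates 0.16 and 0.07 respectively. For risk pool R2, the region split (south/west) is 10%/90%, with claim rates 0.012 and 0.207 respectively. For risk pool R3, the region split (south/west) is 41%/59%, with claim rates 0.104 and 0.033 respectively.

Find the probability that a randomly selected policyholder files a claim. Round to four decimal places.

P(C) ≈ 0.1030

P(C|R1) = 0.54·0.16 + 0.46·0.07 = 0.0864 + 0.0322 = 0.1186
P(C|R2) = 0.1·0.012 + 0.9·0.207 = 0.0012 + 0.1863 = 0.1875
P(C|R3) = 0.41·0.104 + 0.59·0.033 = 0.04264 + 0.01947 = 0.06211
By total probability over the outer partition,
P(C) = 0.48·0.1186 + 0.11·0.1875 + 0.41·0.06211
      = 0.056928 + 0.020625 + 0.0254651 = 0.1030181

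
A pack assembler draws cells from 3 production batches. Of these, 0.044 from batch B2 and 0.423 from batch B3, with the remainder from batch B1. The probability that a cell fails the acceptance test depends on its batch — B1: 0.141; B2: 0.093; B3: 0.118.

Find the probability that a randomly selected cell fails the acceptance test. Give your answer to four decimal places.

P(B1) = 1 − (0.044 + 0.423) = 0.533.
By the law of total probability,
P(F) = P(F|B1)·P(B1) + P(F|B2)·P(B2) + P(F|B3)·P(B3)
      = 0.141·0.533 + 0.093·0.044 + 0.118·0.423
      = 0.075153 + 0.004092 + 0.049914 = 0.129159

P(F) ≈ 0.1292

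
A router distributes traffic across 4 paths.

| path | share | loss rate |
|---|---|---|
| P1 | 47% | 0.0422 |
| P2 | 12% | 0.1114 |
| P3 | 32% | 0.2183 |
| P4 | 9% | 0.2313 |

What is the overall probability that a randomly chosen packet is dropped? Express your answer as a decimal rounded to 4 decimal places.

P(L) = P(L|P1)·P(P1) + P(L|P2)·P(P2) + P(L|P3)·P(P3) + P(L|P4)·P(P4)
      = 0.0422·0.47 + 0.1114·0.12 + 0.2183·0.32 + 0.2313·0.09
      = 0.019834 + 0.013368 + 0.069856 + 0.020817 = 0.123875

P(L) ≈ 0.1239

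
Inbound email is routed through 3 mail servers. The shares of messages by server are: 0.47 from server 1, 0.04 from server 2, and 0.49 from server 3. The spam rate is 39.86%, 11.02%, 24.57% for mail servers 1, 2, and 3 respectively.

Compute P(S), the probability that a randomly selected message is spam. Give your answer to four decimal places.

Summing over the partition,
P(S) = P(S|1)·P(1) + P(S|2)·P(2) + P(S|3)·P(3)
      = 0.3986·0.47 + 0.1102·0.04 + 0.2457·0.49
      = 0.187342 + 0.004408 + 0.120393 = 0.312143

P(S) ≈ 0.3121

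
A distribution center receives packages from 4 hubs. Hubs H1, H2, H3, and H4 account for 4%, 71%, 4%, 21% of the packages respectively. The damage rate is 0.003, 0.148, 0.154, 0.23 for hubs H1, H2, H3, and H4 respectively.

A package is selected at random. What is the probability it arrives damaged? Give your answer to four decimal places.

Summing over the partition,
P(D) = P(D|H1)·P(H1) + P(D|H2)·P(H2) + P(D|H3)·P(H3) + P(D|H4)·P(H4)
      = 0.003·0.04 + 0.148·0.71 + 0.154·0.04 + 0.23·0.21
      = 0.00012 + 0.10508 + 0.00616 + 0.0483 = 0.15966

0.1597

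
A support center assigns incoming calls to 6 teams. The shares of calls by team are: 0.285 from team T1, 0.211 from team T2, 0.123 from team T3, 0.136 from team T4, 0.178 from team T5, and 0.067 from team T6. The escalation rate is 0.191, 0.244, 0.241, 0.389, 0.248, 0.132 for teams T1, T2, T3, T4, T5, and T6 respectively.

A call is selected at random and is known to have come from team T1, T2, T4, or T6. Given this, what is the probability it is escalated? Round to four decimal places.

0.2399

Let S = {T1, T2, T4, T6}.
P(S) = 0.285 + 0.211 + 0.136 + 0.067 = 0.699.
P(E ∩ S) = 0.191·0.285 + 0.244·0.211 + 0.389·0.136 + 0.132·0.067 = 0.054435 + 0.051484 + 0.052904 + 0.008844 = 0.167667.
P(E | S) = 0.167667 / 0.699 = 0.239867…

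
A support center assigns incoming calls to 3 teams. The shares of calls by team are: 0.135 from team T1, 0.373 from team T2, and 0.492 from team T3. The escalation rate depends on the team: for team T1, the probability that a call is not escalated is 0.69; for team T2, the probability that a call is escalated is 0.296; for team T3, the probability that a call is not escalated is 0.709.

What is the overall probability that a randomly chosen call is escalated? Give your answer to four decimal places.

P(E|T1) = 1 − 0.69 = 0.31.
P(E|T3) = 1 − 0.709 = 0.291.
P(E) = P(E|T1)·P(T1) + P(E|T2)·P(T2) + P(E|T3)·P(T3)
      = 0.31·0.135 + 0.296·0.373 + 0.291·0.492
      = 0.04185 + 0.110408 + 0.143172 = 0.29543

P(E) ≈ 0.2954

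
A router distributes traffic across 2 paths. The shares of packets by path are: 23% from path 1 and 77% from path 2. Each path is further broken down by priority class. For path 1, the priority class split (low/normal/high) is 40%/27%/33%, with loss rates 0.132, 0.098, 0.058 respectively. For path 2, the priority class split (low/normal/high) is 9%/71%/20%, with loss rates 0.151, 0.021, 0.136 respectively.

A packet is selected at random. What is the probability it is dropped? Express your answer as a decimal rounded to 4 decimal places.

P(L|1) = 0.4·0.132 + 0.27·0.098 + 0.33·0.058 = 0.0528 + 0.02646 + 0.01914 = 0.0984
P(L|2) = 0.09·0.151 + 0.71·0.021 + 0.2·0.136 = 0.01359 + 0.01491 + 0.0272 = 0.0557
Then overall,
P(L) = 0.23·0.0984 + 0.77·0.0557
      = 0.022632 + 0.042889 = 0.065521

P(L) ≈ 0.0655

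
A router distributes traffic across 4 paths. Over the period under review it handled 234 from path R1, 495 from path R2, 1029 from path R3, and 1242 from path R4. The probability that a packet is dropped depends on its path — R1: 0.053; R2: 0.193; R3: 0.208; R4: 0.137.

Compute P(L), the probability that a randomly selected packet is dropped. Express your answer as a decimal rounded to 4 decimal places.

P(L) ≈ 0.1640

Total: 234 + 495 + 1029 + 1242 = 3000.
P(R1) = 234/3000 = 0.078. P(R2) = 495/3000 = 0.165. P(R3) = 1029/3000 = 0.343. P(R4) = 1242/3000 = 0.414.
P(L) = P(L|R1)·P(R1) + P(L|R2)·P(R2) + P(L|R3)·P(R3) + P(L|R4)·P(R4)
      = 0.053·0.078 + 0.193·0.165 + 0.208·0.343 + 0.137·0.414
      = 0.004134 + 0.031845 + 0.071344 + 0.056718 = 0.164041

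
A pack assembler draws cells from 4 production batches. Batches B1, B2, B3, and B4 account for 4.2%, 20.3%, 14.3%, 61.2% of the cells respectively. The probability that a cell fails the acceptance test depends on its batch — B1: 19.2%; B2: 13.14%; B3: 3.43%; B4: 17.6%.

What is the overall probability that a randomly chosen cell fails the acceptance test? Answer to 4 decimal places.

By the law of total probability,
P(F) = P(F|B1)·P(B1) + P(F|B2)·P(B2) + P(F|B3)·P(B3) + P(F|B4)·P(B4)
      = 0.192·0.042 + 0.1314·0.203 + 0.0343·0.143 + 0.176·0.612
      = 0.008064 + 0.0266742 + 0.0049049 + 0.107712 = 0.1473551

P(F) ≈ 0.1474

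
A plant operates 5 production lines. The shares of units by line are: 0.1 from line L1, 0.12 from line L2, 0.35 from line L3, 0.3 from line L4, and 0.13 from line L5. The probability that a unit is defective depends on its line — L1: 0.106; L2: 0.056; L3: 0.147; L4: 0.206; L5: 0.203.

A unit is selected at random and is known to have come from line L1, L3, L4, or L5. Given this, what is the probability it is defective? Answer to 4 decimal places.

Let S = {L1, L3, L4, L5}.
P(S) = 0.1 + 0.35 + 0.3 + 0.13 = 0.88.
P(D ∩ S) = 0.106·0.1 + 0.147·0.35 + 0.206·0.3 + 0.203·0.13 = 0.0106 + 0.05145 + 0.0618 + 0.02639 = 0.15024.
P(D | S) = 0.15024 / 0.88 = 0.170727…

P(D|S) ≈ 0.1707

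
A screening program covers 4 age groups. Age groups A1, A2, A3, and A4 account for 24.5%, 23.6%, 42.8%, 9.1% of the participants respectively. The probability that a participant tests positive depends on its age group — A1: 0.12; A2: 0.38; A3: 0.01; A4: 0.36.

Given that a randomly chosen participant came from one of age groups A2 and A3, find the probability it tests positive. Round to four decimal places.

Let S = {A2, A3}.
P(S) = 0.236 + 0.428 = 0.664.
P(T ∩ S) = 0.38·0.236 + 0.01·0.428 = 0.08968 + 0.00428 = 0.09396.
P(T | S) = 0.09396 / 0.664 = 0.141506…

P(T|S) ≈ 0.1415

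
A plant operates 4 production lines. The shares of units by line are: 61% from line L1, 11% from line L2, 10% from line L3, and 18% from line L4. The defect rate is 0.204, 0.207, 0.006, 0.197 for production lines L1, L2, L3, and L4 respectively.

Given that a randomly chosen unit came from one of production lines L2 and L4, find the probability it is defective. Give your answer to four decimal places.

Let S = {L2, L4}.
P(S) = 0.11 + 0.18 = 0.29.
P(D ∩ S) = 0.207·0.11 + 0.197·0.18 = 0.02277 + 0.03546 = 0.05823.
P(D | S) = 0.05823 / 0.29 = 0.200793…

0.2008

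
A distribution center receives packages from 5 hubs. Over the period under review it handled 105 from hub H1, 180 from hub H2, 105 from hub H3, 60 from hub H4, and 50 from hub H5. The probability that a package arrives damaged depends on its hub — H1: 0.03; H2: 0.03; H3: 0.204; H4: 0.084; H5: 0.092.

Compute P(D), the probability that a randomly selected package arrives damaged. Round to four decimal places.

Total: 105 + 180 + 105 + 60 + 50 = 500.
P(H1) = 105/500 = 0.21. P(H2) = 180/500 = 0.36. P(H3) = 105/500 = 0.21. P(H4) = 60/500 = 0.12. P(H5) = 50/500 = 0.1.
P(D) = P(D|H1)·P(H1) + P(D|H2)·P(H2) + P(D|H3)·P(H3) + P(D|H4)·P(H4) + P(D|H5)·P(H5)
      = 0.03·0.21 + 0.03·0.36 + 0.204·0.21 + 0.084·0.12 + 0.092·0.1
      = 0.0063 + 0.0108 + 0.04284 + 0.01008 + 0.0092 = 0.07922

0.0792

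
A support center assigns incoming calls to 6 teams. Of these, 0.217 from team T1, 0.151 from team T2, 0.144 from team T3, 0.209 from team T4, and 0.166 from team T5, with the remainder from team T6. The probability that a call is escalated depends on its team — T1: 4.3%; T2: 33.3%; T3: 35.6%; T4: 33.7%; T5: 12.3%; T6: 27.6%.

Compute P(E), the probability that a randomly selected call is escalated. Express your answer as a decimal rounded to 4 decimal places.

P(T6) = 1 − (0.217 + 0.151 + 0.144 + 0.209 + 0.166) = 0.113.
P(E) = P(E|T1)·P(T1) + P(E|T2)·P(T2) + P(E|T3)·P(T3) + P(E|T4)·P(T4) + P(E|T5)·P(T5) + P(E|T6)·P(T6)
      = 0.043·0.217 + 0.333·0.151 + 0.356·0.144 + 0.337·0.209 + 0.123·0.166 + 0.276·0.113
      = 0.009331 + 0.050283 + 0.051264 + 0.070433 + 0.020418 + 0.031188 = 0.232917

0.2329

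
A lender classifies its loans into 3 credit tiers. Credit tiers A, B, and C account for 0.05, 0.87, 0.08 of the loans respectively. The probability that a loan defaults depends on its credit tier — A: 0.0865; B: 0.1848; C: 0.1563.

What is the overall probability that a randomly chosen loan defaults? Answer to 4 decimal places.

Summing over the partition,
P(D) = P(D|A)·P(A) + P(D|B)·P(B) + P(D|C)·P(C)
      = 0.0865·0.05 + 0.1848·0.87 + 0.1563·0.08
      = 0.004325 + 0.160776 + 0.012504 = 0.177605

0.1776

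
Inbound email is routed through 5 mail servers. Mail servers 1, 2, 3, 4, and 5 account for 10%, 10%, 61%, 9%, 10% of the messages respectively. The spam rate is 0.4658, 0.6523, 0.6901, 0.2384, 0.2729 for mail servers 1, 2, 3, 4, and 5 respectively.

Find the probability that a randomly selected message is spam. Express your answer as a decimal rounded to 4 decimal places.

P(S) = P(S|1)·P(1) + P(S|2)·P(2) + P(S|3)·P(3) + P(S|4)·P(4) + P(S|5)·P(5)
      = 0.4658·0.1 + 0.6523·0.1 + 0.6901·0.61 + 0.2384·0.09 + 0.2729·0.1
      = 0.04658 + 0.06523 + 0.420961 + 0.021456 + 0.02729 = 0.581517

P(S) ≈ 0.5815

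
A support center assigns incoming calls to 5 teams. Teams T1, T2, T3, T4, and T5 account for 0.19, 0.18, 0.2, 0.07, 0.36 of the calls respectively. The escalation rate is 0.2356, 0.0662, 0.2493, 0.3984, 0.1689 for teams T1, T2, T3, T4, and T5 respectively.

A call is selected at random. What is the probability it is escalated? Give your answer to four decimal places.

0.1952

By the law of total probability,
P(E) = P(E|T1)·P(T1) + P(E|T2)·P(T2) + P(E|T3)·P(T3) + P(E|T4)·P(T4) + P(E|T5)·P(T5)
      = 0.2356·0.19 + 0.0662·0.18 + 0.2493·0.2 + 0.3984·0.07 + 0.1689·0.36
      = 0.044764 + 0.011916 + 0.04986 + 0.027888 + 0.060804 = 0.195232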